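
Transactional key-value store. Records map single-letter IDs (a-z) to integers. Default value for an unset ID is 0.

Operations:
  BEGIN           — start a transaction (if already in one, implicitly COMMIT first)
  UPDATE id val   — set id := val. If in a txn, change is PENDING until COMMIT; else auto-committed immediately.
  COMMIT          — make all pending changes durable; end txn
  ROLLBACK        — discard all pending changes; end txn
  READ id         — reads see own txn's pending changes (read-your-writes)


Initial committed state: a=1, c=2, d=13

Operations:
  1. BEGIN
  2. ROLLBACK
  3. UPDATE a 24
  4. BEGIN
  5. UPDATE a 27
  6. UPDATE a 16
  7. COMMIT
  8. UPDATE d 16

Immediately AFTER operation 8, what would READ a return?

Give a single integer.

Initial committed: {a=1, c=2, d=13}
Op 1: BEGIN: in_txn=True, pending={}
Op 2: ROLLBACK: discarded pending []; in_txn=False
Op 3: UPDATE a=24 (auto-commit; committed a=24)
Op 4: BEGIN: in_txn=True, pending={}
Op 5: UPDATE a=27 (pending; pending now {a=27})
Op 6: UPDATE a=16 (pending; pending now {a=16})
Op 7: COMMIT: merged ['a'] into committed; committed now {a=16, c=2, d=13}
Op 8: UPDATE d=16 (auto-commit; committed d=16)
After op 8: visible(a) = 16 (pending={}, committed={a=16, c=2, d=16})

Answer: 16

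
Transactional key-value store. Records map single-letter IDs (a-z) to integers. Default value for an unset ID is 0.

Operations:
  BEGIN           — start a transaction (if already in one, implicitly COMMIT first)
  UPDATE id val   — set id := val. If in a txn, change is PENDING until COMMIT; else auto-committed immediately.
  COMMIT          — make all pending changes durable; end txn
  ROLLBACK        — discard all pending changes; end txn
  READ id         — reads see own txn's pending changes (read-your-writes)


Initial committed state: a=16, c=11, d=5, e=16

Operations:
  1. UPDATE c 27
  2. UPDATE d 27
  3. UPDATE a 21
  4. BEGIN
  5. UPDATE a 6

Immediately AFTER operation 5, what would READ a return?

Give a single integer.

Answer: 6

Derivation:
Initial committed: {a=16, c=11, d=5, e=16}
Op 1: UPDATE c=27 (auto-commit; committed c=27)
Op 2: UPDATE d=27 (auto-commit; committed d=27)
Op 3: UPDATE a=21 (auto-commit; committed a=21)
Op 4: BEGIN: in_txn=True, pending={}
Op 5: UPDATE a=6 (pending; pending now {a=6})
After op 5: visible(a) = 6 (pending={a=6}, committed={a=21, c=27, d=27, e=16})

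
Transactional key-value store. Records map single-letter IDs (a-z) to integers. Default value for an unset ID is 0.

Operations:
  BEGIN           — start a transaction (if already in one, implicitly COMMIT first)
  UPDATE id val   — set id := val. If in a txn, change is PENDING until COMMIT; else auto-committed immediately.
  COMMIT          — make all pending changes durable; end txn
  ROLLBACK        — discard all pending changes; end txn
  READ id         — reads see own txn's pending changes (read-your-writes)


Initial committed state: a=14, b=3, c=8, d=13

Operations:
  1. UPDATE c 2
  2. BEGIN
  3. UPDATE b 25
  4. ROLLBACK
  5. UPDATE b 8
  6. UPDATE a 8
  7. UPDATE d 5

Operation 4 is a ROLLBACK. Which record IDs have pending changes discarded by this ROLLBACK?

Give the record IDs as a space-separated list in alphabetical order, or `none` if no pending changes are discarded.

Initial committed: {a=14, b=3, c=8, d=13}
Op 1: UPDATE c=2 (auto-commit; committed c=2)
Op 2: BEGIN: in_txn=True, pending={}
Op 3: UPDATE b=25 (pending; pending now {b=25})
Op 4: ROLLBACK: discarded pending ['b']; in_txn=False
Op 5: UPDATE b=8 (auto-commit; committed b=8)
Op 6: UPDATE a=8 (auto-commit; committed a=8)
Op 7: UPDATE d=5 (auto-commit; committed d=5)
ROLLBACK at op 4 discards: ['b']

Answer: b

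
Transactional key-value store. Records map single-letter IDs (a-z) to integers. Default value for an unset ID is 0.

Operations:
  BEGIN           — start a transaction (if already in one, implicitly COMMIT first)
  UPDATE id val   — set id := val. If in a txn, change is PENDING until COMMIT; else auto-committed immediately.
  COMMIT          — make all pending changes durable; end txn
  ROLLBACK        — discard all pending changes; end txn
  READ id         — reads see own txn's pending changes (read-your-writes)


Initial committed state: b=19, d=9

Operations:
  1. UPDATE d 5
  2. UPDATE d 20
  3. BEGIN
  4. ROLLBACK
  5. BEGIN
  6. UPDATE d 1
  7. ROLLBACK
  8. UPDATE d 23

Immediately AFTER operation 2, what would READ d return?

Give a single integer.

Initial committed: {b=19, d=9}
Op 1: UPDATE d=5 (auto-commit; committed d=5)
Op 2: UPDATE d=20 (auto-commit; committed d=20)
After op 2: visible(d) = 20 (pending={}, committed={b=19, d=20})

Answer: 20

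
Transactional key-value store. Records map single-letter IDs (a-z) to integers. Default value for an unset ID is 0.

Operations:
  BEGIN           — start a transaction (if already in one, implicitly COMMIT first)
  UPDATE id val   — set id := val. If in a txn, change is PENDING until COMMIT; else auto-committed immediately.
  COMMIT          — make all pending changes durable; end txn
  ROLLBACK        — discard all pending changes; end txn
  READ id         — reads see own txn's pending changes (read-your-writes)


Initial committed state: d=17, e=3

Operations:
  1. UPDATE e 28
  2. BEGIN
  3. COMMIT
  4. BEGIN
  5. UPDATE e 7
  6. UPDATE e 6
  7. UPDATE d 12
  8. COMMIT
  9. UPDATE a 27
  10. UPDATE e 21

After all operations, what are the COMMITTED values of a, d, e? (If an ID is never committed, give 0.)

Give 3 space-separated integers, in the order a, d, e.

Answer: 27 12 21

Derivation:
Initial committed: {d=17, e=3}
Op 1: UPDATE e=28 (auto-commit; committed e=28)
Op 2: BEGIN: in_txn=True, pending={}
Op 3: COMMIT: merged [] into committed; committed now {d=17, e=28}
Op 4: BEGIN: in_txn=True, pending={}
Op 5: UPDATE e=7 (pending; pending now {e=7})
Op 6: UPDATE e=6 (pending; pending now {e=6})
Op 7: UPDATE d=12 (pending; pending now {d=12, e=6})
Op 8: COMMIT: merged ['d', 'e'] into committed; committed now {d=12, e=6}
Op 9: UPDATE a=27 (auto-commit; committed a=27)
Op 10: UPDATE e=21 (auto-commit; committed e=21)
Final committed: {a=27, d=12, e=21}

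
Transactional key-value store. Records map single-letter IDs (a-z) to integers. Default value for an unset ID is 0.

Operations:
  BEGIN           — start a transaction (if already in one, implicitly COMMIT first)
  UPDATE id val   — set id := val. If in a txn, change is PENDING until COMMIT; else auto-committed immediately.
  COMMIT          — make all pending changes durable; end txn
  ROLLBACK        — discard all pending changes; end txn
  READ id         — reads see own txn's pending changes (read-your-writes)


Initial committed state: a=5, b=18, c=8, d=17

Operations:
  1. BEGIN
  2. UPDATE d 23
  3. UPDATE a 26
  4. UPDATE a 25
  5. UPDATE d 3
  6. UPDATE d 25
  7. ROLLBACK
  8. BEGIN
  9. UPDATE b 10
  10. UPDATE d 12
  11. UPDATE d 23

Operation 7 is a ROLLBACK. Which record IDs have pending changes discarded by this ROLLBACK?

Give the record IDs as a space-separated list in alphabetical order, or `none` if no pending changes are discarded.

Initial committed: {a=5, b=18, c=8, d=17}
Op 1: BEGIN: in_txn=True, pending={}
Op 2: UPDATE d=23 (pending; pending now {d=23})
Op 3: UPDATE a=26 (pending; pending now {a=26, d=23})
Op 4: UPDATE a=25 (pending; pending now {a=25, d=23})
Op 5: UPDATE d=3 (pending; pending now {a=25, d=3})
Op 6: UPDATE d=25 (pending; pending now {a=25, d=25})
Op 7: ROLLBACK: discarded pending ['a', 'd']; in_txn=False
Op 8: BEGIN: in_txn=True, pending={}
Op 9: UPDATE b=10 (pending; pending now {b=10})
Op 10: UPDATE d=12 (pending; pending now {b=10, d=12})
Op 11: UPDATE d=23 (pending; pending now {b=10, d=23})
ROLLBACK at op 7 discards: ['a', 'd']

Answer: a d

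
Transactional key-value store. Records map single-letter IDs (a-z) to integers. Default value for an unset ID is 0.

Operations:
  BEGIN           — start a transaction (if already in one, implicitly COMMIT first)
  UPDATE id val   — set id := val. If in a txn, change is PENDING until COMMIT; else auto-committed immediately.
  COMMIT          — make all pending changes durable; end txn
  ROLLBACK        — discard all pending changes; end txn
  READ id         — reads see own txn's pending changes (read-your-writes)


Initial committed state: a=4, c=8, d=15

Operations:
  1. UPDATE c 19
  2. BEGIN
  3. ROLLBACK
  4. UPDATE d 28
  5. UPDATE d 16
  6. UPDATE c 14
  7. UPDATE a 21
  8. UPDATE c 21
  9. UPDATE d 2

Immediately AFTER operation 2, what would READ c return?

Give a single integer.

Initial committed: {a=4, c=8, d=15}
Op 1: UPDATE c=19 (auto-commit; committed c=19)
Op 2: BEGIN: in_txn=True, pending={}
After op 2: visible(c) = 19 (pending={}, committed={a=4, c=19, d=15})

Answer: 19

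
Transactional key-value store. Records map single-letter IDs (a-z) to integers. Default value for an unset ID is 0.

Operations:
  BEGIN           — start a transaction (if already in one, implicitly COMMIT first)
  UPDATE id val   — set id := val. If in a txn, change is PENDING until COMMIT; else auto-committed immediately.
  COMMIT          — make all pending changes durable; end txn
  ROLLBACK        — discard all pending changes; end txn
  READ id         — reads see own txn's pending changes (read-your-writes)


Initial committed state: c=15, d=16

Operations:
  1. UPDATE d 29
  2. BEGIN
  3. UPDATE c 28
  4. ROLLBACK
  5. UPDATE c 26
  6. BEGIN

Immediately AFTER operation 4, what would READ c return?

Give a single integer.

Answer: 15

Derivation:
Initial committed: {c=15, d=16}
Op 1: UPDATE d=29 (auto-commit; committed d=29)
Op 2: BEGIN: in_txn=True, pending={}
Op 3: UPDATE c=28 (pending; pending now {c=28})
Op 4: ROLLBACK: discarded pending ['c']; in_txn=False
After op 4: visible(c) = 15 (pending={}, committed={c=15, d=29})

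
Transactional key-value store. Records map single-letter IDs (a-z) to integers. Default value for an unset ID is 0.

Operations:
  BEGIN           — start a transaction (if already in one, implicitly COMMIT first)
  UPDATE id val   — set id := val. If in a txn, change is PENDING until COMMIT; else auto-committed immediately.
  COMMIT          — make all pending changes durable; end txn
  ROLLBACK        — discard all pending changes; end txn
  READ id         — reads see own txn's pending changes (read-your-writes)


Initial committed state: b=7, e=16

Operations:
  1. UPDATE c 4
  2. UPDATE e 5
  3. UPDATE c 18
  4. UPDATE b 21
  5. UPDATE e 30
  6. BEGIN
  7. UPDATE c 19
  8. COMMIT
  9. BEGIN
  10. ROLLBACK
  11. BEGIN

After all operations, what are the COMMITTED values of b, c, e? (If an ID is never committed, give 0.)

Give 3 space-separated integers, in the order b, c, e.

Initial committed: {b=7, e=16}
Op 1: UPDATE c=4 (auto-commit; committed c=4)
Op 2: UPDATE e=5 (auto-commit; committed e=5)
Op 3: UPDATE c=18 (auto-commit; committed c=18)
Op 4: UPDATE b=21 (auto-commit; committed b=21)
Op 5: UPDATE e=30 (auto-commit; committed e=30)
Op 6: BEGIN: in_txn=True, pending={}
Op 7: UPDATE c=19 (pending; pending now {c=19})
Op 8: COMMIT: merged ['c'] into committed; committed now {b=21, c=19, e=30}
Op 9: BEGIN: in_txn=True, pending={}
Op 10: ROLLBACK: discarded pending []; in_txn=False
Op 11: BEGIN: in_txn=True, pending={}
Final committed: {b=21, c=19, e=30}

Answer: 21 19 30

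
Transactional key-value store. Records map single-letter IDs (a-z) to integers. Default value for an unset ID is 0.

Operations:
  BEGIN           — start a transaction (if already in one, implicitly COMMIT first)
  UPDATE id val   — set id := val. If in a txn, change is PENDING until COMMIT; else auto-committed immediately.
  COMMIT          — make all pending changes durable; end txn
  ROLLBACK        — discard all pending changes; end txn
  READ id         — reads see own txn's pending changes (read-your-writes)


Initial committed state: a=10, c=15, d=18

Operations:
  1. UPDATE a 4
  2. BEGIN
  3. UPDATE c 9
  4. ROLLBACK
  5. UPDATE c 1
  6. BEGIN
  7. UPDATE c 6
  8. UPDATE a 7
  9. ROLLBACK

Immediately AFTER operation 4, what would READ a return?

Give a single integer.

Answer: 4

Derivation:
Initial committed: {a=10, c=15, d=18}
Op 1: UPDATE a=4 (auto-commit; committed a=4)
Op 2: BEGIN: in_txn=True, pending={}
Op 3: UPDATE c=9 (pending; pending now {c=9})
Op 4: ROLLBACK: discarded pending ['c']; in_txn=False
After op 4: visible(a) = 4 (pending={}, committed={a=4, c=15, d=18})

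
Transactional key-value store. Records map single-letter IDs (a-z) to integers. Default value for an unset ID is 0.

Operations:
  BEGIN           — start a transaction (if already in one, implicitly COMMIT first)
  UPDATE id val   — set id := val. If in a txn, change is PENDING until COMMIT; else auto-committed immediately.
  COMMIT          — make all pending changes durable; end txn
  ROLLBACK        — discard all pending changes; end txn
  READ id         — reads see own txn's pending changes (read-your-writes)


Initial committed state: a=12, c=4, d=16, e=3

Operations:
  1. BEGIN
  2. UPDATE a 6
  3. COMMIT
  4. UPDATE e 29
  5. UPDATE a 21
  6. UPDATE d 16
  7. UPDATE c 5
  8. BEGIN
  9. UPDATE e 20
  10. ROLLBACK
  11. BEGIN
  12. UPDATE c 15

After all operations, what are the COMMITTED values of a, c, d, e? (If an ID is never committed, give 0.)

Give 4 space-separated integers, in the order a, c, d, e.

Answer: 21 5 16 29

Derivation:
Initial committed: {a=12, c=4, d=16, e=3}
Op 1: BEGIN: in_txn=True, pending={}
Op 2: UPDATE a=6 (pending; pending now {a=6})
Op 3: COMMIT: merged ['a'] into committed; committed now {a=6, c=4, d=16, e=3}
Op 4: UPDATE e=29 (auto-commit; committed e=29)
Op 5: UPDATE a=21 (auto-commit; committed a=21)
Op 6: UPDATE d=16 (auto-commit; committed d=16)
Op 7: UPDATE c=5 (auto-commit; committed c=5)
Op 8: BEGIN: in_txn=True, pending={}
Op 9: UPDATE e=20 (pending; pending now {e=20})
Op 10: ROLLBACK: discarded pending ['e']; in_txn=False
Op 11: BEGIN: in_txn=True, pending={}
Op 12: UPDATE c=15 (pending; pending now {c=15})
Final committed: {a=21, c=5, d=16, e=29}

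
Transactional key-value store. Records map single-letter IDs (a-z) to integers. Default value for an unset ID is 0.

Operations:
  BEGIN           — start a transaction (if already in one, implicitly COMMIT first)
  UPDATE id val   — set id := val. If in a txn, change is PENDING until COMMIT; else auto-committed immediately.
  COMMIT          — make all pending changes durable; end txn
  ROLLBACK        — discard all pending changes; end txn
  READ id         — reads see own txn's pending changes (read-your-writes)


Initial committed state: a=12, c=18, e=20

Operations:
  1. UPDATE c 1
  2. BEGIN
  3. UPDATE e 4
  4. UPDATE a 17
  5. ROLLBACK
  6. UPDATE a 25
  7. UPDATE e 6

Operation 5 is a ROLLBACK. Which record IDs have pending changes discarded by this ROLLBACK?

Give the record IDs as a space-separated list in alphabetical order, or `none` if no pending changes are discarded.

Initial committed: {a=12, c=18, e=20}
Op 1: UPDATE c=1 (auto-commit; committed c=1)
Op 2: BEGIN: in_txn=True, pending={}
Op 3: UPDATE e=4 (pending; pending now {e=4})
Op 4: UPDATE a=17 (pending; pending now {a=17, e=4})
Op 5: ROLLBACK: discarded pending ['a', 'e']; in_txn=False
Op 6: UPDATE a=25 (auto-commit; committed a=25)
Op 7: UPDATE e=6 (auto-commit; committed e=6)
ROLLBACK at op 5 discards: ['a', 'e']

Answer: a e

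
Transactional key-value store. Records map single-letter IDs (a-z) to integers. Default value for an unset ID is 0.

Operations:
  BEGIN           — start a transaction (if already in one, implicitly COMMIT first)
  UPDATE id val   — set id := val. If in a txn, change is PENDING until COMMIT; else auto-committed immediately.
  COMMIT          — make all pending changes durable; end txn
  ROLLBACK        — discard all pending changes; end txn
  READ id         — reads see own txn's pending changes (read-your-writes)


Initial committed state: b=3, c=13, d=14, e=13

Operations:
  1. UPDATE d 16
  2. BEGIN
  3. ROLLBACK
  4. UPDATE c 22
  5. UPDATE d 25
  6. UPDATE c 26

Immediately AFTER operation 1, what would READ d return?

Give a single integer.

Answer: 16

Derivation:
Initial committed: {b=3, c=13, d=14, e=13}
Op 1: UPDATE d=16 (auto-commit; committed d=16)
After op 1: visible(d) = 16 (pending={}, committed={b=3, c=13, d=16, e=13})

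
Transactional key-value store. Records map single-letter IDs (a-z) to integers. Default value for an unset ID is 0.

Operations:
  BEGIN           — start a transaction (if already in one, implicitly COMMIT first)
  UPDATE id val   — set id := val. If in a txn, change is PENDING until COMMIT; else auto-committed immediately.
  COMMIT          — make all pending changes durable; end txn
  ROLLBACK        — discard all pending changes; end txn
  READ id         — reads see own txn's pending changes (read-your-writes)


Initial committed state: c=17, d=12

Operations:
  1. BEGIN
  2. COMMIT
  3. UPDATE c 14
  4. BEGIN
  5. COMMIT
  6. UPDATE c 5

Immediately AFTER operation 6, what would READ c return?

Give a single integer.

Initial committed: {c=17, d=12}
Op 1: BEGIN: in_txn=True, pending={}
Op 2: COMMIT: merged [] into committed; committed now {c=17, d=12}
Op 3: UPDATE c=14 (auto-commit; committed c=14)
Op 4: BEGIN: in_txn=True, pending={}
Op 5: COMMIT: merged [] into committed; committed now {c=14, d=12}
Op 6: UPDATE c=5 (auto-commit; committed c=5)
After op 6: visible(c) = 5 (pending={}, committed={c=5, d=12})

Answer: 5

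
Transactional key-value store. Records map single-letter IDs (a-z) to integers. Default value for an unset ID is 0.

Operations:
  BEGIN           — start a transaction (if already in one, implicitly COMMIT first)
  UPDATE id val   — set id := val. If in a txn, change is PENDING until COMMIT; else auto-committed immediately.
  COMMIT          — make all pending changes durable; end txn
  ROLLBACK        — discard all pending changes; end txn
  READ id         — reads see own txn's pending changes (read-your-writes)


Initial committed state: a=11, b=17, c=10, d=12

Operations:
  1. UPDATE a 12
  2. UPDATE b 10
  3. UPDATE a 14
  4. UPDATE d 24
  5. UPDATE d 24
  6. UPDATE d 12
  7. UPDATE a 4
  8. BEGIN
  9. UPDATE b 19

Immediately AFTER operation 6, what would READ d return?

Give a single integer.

Answer: 12

Derivation:
Initial committed: {a=11, b=17, c=10, d=12}
Op 1: UPDATE a=12 (auto-commit; committed a=12)
Op 2: UPDATE b=10 (auto-commit; committed b=10)
Op 3: UPDATE a=14 (auto-commit; committed a=14)
Op 4: UPDATE d=24 (auto-commit; committed d=24)
Op 5: UPDATE d=24 (auto-commit; committed d=24)
Op 6: UPDATE d=12 (auto-commit; committed d=12)
After op 6: visible(d) = 12 (pending={}, committed={a=14, b=10, c=10, d=12})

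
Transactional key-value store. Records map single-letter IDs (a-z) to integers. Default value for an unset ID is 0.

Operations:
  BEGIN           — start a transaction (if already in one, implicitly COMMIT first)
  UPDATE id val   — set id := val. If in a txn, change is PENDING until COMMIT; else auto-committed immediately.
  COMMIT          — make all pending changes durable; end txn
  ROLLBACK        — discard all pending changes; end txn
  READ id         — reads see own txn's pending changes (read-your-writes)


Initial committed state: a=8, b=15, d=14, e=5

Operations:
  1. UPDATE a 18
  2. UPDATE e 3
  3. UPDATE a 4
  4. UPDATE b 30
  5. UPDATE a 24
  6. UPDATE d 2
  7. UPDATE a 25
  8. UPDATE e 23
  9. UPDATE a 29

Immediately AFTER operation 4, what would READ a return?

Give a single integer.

Initial committed: {a=8, b=15, d=14, e=5}
Op 1: UPDATE a=18 (auto-commit; committed a=18)
Op 2: UPDATE e=3 (auto-commit; committed e=3)
Op 3: UPDATE a=4 (auto-commit; committed a=4)
Op 4: UPDATE b=30 (auto-commit; committed b=30)
After op 4: visible(a) = 4 (pending={}, committed={a=4, b=30, d=14, e=3})

Answer: 4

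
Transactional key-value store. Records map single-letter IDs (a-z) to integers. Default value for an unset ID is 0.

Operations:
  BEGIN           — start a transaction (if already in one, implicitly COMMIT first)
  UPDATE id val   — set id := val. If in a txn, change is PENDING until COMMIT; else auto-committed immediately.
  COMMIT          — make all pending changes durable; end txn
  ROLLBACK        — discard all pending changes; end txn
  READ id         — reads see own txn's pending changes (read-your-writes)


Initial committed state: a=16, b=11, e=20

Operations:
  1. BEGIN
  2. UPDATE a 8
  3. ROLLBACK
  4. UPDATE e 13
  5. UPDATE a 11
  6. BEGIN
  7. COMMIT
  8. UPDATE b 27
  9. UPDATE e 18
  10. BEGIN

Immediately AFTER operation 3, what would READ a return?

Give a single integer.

Answer: 16

Derivation:
Initial committed: {a=16, b=11, e=20}
Op 1: BEGIN: in_txn=True, pending={}
Op 2: UPDATE a=8 (pending; pending now {a=8})
Op 3: ROLLBACK: discarded pending ['a']; in_txn=False
After op 3: visible(a) = 16 (pending={}, committed={a=16, b=11, e=20})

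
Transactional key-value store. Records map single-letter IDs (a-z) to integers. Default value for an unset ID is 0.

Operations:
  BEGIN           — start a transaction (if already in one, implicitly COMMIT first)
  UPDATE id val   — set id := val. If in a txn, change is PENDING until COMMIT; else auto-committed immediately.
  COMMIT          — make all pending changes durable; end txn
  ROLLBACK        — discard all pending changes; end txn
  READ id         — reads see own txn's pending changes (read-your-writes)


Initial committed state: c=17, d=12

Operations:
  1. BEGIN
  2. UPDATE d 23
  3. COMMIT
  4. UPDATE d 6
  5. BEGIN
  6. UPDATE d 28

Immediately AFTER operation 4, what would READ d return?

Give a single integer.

Answer: 6

Derivation:
Initial committed: {c=17, d=12}
Op 1: BEGIN: in_txn=True, pending={}
Op 2: UPDATE d=23 (pending; pending now {d=23})
Op 3: COMMIT: merged ['d'] into committed; committed now {c=17, d=23}
Op 4: UPDATE d=6 (auto-commit; committed d=6)
After op 4: visible(d) = 6 (pending={}, committed={c=17, d=6})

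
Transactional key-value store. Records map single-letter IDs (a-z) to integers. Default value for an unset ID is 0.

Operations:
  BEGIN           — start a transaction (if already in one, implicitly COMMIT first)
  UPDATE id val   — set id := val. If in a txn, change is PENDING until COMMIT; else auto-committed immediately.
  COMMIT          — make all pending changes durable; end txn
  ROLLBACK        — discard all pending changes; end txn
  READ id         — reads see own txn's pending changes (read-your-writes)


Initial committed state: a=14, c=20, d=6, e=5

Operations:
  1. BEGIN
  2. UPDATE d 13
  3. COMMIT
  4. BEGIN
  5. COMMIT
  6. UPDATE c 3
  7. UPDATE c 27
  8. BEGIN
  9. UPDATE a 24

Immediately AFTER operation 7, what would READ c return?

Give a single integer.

Answer: 27

Derivation:
Initial committed: {a=14, c=20, d=6, e=5}
Op 1: BEGIN: in_txn=True, pending={}
Op 2: UPDATE d=13 (pending; pending now {d=13})
Op 3: COMMIT: merged ['d'] into committed; committed now {a=14, c=20, d=13, e=5}
Op 4: BEGIN: in_txn=True, pending={}
Op 5: COMMIT: merged [] into committed; committed now {a=14, c=20, d=13, e=5}
Op 6: UPDATE c=3 (auto-commit; committed c=3)
Op 7: UPDATE c=27 (auto-commit; committed c=27)
After op 7: visible(c) = 27 (pending={}, committed={a=14, c=27, d=13, e=5})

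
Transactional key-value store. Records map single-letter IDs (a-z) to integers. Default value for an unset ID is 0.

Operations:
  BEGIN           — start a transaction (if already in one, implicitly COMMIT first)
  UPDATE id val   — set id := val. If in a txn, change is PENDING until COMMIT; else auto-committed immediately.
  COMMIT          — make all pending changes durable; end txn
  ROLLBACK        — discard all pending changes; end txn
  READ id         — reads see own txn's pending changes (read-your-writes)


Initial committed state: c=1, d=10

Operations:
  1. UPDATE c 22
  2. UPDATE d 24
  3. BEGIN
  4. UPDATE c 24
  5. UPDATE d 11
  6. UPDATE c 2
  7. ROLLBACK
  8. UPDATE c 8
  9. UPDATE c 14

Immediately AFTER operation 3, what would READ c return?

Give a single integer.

Initial committed: {c=1, d=10}
Op 1: UPDATE c=22 (auto-commit; committed c=22)
Op 2: UPDATE d=24 (auto-commit; committed d=24)
Op 3: BEGIN: in_txn=True, pending={}
After op 3: visible(c) = 22 (pending={}, committed={c=22, d=24})

Answer: 22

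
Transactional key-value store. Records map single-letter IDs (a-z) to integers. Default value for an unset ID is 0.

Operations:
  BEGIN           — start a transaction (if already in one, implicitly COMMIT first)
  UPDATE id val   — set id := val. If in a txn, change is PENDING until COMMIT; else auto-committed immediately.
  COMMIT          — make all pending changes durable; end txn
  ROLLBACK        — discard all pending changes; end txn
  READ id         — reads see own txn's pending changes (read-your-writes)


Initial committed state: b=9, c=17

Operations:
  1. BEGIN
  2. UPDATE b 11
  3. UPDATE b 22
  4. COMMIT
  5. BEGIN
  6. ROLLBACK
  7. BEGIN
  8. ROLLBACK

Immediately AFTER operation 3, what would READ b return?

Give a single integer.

Answer: 22

Derivation:
Initial committed: {b=9, c=17}
Op 1: BEGIN: in_txn=True, pending={}
Op 2: UPDATE b=11 (pending; pending now {b=11})
Op 3: UPDATE b=22 (pending; pending now {b=22})
After op 3: visible(b) = 22 (pending={b=22}, committed={b=9, c=17})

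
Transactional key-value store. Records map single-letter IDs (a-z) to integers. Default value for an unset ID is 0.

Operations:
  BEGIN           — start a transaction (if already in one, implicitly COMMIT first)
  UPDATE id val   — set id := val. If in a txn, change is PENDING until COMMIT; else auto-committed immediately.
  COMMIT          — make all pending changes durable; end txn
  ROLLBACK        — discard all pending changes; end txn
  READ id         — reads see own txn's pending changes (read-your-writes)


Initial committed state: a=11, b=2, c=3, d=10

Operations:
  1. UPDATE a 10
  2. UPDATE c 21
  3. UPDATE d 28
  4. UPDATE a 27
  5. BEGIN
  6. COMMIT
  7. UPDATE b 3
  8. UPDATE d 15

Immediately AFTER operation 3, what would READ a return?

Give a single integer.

Initial committed: {a=11, b=2, c=3, d=10}
Op 1: UPDATE a=10 (auto-commit; committed a=10)
Op 2: UPDATE c=21 (auto-commit; committed c=21)
Op 3: UPDATE d=28 (auto-commit; committed d=28)
After op 3: visible(a) = 10 (pending={}, committed={a=10, b=2, c=21, d=28})

Answer: 10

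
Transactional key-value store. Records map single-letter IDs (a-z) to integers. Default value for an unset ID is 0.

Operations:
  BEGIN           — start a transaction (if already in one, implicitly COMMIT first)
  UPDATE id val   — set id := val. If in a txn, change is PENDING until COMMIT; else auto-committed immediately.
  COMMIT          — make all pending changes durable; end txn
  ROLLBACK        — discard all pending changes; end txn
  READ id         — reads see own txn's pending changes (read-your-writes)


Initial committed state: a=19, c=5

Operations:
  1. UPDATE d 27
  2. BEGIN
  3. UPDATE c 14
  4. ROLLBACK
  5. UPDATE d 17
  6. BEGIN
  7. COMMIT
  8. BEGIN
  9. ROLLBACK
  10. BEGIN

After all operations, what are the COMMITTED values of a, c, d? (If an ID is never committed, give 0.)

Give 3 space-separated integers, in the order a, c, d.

Answer: 19 5 17

Derivation:
Initial committed: {a=19, c=5}
Op 1: UPDATE d=27 (auto-commit; committed d=27)
Op 2: BEGIN: in_txn=True, pending={}
Op 3: UPDATE c=14 (pending; pending now {c=14})
Op 4: ROLLBACK: discarded pending ['c']; in_txn=False
Op 5: UPDATE d=17 (auto-commit; committed d=17)
Op 6: BEGIN: in_txn=True, pending={}
Op 7: COMMIT: merged [] into committed; committed now {a=19, c=5, d=17}
Op 8: BEGIN: in_txn=True, pending={}
Op 9: ROLLBACK: discarded pending []; in_txn=False
Op 10: BEGIN: in_txn=True, pending={}
Final committed: {a=19, c=5, d=17}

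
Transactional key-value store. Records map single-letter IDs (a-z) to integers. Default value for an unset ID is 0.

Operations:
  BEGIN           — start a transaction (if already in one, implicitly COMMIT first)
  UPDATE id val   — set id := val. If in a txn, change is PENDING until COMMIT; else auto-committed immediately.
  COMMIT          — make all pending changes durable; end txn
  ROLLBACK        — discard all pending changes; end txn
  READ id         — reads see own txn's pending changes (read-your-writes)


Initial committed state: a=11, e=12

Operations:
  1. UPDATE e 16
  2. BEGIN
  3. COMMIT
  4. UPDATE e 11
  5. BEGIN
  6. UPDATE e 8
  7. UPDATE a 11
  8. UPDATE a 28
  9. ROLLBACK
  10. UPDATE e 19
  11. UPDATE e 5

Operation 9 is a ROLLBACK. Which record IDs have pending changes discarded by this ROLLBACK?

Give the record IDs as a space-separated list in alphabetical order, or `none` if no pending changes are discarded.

Initial committed: {a=11, e=12}
Op 1: UPDATE e=16 (auto-commit; committed e=16)
Op 2: BEGIN: in_txn=True, pending={}
Op 3: COMMIT: merged [] into committed; committed now {a=11, e=16}
Op 4: UPDATE e=11 (auto-commit; committed e=11)
Op 5: BEGIN: in_txn=True, pending={}
Op 6: UPDATE e=8 (pending; pending now {e=8})
Op 7: UPDATE a=11 (pending; pending now {a=11, e=8})
Op 8: UPDATE a=28 (pending; pending now {a=28, e=8})
Op 9: ROLLBACK: discarded pending ['a', 'e']; in_txn=False
Op 10: UPDATE e=19 (auto-commit; committed e=19)
Op 11: UPDATE e=5 (auto-commit; committed e=5)
ROLLBACK at op 9 discards: ['a', 'e']

Answer: a e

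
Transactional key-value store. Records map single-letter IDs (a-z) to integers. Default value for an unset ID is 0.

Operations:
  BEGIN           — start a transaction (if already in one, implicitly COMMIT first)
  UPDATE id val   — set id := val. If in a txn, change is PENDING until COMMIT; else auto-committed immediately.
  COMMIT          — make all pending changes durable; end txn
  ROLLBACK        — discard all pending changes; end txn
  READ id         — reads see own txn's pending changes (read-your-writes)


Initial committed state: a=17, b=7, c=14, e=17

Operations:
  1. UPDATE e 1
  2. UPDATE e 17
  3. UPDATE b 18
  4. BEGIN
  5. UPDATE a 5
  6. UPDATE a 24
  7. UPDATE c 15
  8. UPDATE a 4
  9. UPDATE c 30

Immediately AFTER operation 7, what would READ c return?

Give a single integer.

Initial committed: {a=17, b=7, c=14, e=17}
Op 1: UPDATE e=1 (auto-commit; committed e=1)
Op 2: UPDATE e=17 (auto-commit; committed e=17)
Op 3: UPDATE b=18 (auto-commit; committed b=18)
Op 4: BEGIN: in_txn=True, pending={}
Op 5: UPDATE a=5 (pending; pending now {a=5})
Op 6: UPDATE a=24 (pending; pending now {a=24})
Op 7: UPDATE c=15 (pending; pending now {a=24, c=15})
After op 7: visible(c) = 15 (pending={a=24, c=15}, committed={a=17, b=18, c=14, e=17})

Answer: 15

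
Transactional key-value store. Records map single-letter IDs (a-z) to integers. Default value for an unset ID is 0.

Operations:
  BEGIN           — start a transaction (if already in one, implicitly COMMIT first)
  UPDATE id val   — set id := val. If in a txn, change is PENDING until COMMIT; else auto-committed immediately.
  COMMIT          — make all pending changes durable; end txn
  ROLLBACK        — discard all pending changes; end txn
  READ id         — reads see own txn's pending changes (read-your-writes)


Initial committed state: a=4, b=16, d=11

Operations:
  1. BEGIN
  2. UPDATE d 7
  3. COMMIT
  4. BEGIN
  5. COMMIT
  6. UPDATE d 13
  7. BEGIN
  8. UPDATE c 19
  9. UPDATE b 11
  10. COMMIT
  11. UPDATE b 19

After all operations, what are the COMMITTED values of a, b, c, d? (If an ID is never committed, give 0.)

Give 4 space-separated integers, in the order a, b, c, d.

Answer: 4 19 19 13

Derivation:
Initial committed: {a=4, b=16, d=11}
Op 1: BEGIN: in_txn=True, pending={}
Op 2: UPDATE d=7 (pending; pending now {d=7})
Op 3: COMMIT: merged ['d'] into committed; committed now {a=4, b=16, d=7}
Op 4: BEGIN: in_txn=True, pending={}
Op 5: COMMIT: merged [] into committed; committed now {a=4, b=16, d=7}
Op 6: UPDATE d=13 (auto-commit; committed d=13)
Op 7: BEGIN: in_txn=True, pending={}
Op 8: UPDATE c=19 (pending; pending now {c=19})
Op 9: UPDATE b=11 (pending; pending now {b=11, c=19})
Op 10: COMMIT: merged ['b', 'c'] into committed; committed now {a=4, b=11, c=19, d=13}
Op 11: UPDATE b=19 (auto-commit; committed b=19)
Final committed: {a=4, b=19, c=19, d=13}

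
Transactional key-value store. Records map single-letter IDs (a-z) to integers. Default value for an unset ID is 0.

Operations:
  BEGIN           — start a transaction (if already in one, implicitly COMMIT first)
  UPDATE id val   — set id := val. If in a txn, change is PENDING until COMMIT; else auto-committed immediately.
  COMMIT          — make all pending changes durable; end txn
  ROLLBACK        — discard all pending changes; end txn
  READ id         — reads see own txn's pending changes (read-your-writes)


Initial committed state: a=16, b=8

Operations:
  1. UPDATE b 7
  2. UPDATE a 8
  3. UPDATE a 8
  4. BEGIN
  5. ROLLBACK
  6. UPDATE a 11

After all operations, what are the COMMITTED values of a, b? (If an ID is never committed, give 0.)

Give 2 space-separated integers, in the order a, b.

Answer: 11 7

Derivation:
Initial committed: {a=16, b=8}
Op 1: UPDATE b=7 (auto-commit; committed b=7)
Op 2: UPDATE a=8 (auto-commit; committed a=8)
Op 3: UPDATE a=8 (auto-commit; committed a=8)
Op 4: BEGIN: in_txn=True, pending={}
Op 5: ROLLBACK: discarded pending []; in_txn=False
Op 6: UPDATE a=11 (auto-commit; committed a=11)
Final committed: {a=11, b=7}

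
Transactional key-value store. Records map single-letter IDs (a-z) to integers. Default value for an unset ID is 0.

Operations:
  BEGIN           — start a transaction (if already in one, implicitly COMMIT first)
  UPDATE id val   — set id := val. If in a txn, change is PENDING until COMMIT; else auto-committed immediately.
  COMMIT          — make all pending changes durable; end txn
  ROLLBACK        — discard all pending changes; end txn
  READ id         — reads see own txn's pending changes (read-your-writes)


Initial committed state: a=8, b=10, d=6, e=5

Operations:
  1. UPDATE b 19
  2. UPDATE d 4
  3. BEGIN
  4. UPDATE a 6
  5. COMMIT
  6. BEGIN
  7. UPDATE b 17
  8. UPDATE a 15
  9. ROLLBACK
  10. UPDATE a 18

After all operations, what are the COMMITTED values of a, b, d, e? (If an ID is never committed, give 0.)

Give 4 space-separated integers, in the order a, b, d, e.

Initial committed: {a=8, b=10, d=6, e=5}
Op 1: UPDATE b=19 (auto-commit; committed b=19)
Op 2: UPDATE d=4 (auto-commit; committed d=4)
Op 3: BEGIN: in_txn=True, pending={}
Op 4: UPDATE a=6 (pending; pending now {a=6})
Op 5: COMMIT: merged ['a'] into committed; committed now {a=6, b=19, d=4, e=5}
Op 6: BEGIN: in_txn=True, pending={}
Op 7: UPDATE b=17 (pending; pending now {b=17})
Op 8: UPDATE a=15 (pending; pending now {a=15, b=17})
Op 9: ROLLBACK: discarded pending ['a', 'b']; in_txn=False
Op 10: UPDATE a=18 (auto-commit; committed a=18)
Final committed: {a=18, b=19, d=4, e=5}

Answer: 18 19 4 5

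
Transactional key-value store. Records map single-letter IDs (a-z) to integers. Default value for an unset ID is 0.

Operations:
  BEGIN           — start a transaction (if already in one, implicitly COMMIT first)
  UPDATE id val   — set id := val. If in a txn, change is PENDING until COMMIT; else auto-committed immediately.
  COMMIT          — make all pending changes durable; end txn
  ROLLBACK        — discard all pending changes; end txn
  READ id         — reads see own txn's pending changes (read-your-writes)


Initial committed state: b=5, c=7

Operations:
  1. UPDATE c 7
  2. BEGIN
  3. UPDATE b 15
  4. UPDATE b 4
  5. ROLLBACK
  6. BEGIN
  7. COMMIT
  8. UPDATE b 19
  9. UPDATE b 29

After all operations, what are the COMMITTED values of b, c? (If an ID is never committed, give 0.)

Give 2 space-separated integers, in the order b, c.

Initial committed: {b=5, c=7}
Op 1: UPDATE c=7 (auto-commit; committed c=7)
Op 2: BEGIN: in_txn=True, pending={}
Op 3: UPDATE b=15 (pending; pending now {b=15})
Op 4: UPDATE b=4 (pending; pending now {b=4})
Op 5: ROLLBACK: discarded pending ['b']; in_txn=False
Op 6: BEGIN: in_txn=True, pending={}
Op 7: COMMIT: merged [] into committed; committed now {b=5, c=7}
Op 8: UPDATE b=19 (auto-commit; committed b=19)
Op 9: UPDATE b=29 (auto-commit; committed b=29)
Final committed: {b=29, c=7}

Answer: 29 7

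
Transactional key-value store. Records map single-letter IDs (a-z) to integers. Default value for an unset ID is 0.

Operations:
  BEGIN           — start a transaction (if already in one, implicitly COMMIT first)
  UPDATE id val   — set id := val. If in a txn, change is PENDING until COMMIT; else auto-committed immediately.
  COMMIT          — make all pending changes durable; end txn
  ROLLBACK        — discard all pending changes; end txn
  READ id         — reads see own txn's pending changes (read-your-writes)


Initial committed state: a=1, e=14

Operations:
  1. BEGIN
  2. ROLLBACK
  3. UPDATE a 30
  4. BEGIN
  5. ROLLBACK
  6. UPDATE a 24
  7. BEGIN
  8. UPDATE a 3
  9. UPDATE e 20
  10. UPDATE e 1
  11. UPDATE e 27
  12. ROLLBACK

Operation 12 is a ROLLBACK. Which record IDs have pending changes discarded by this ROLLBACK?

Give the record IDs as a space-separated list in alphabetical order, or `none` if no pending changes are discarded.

Initial committed: {a=1, e=14}
Op 1: BEGIN: in_txn=True, pending={}
Op 2: ROLLBACK: discarded pending []; in_txn=False
Op 3: UPDATE a=30 (auto-commit; committed a=30)
Op 4: BEGIN: in_txn=True, pending={}
Op 5: ROLLBACK: discarded pending []; in_txn=False
Op 6: UPDATE a=24 (auto-commit; committed a=24)
Op 7: BEGIN: in_txn=True, pending={}
Op 8: UPDATE a=3 (pending; pending now {a=3})
Op 9: UPDATE e=20 (pending; pending now {a=3, e=20})
Op 10: UPDATE e=1 (pending; pending now {a=3, e=1})
Op 11: UPDATE e=27 (pending; pending now {a=3, e=27})
Op 12: ROLLBACK: discarded pending ['a', 'e']; in_txn=False
ROLLBACK at op 12 discards: ['a', 'e']

Answer: a e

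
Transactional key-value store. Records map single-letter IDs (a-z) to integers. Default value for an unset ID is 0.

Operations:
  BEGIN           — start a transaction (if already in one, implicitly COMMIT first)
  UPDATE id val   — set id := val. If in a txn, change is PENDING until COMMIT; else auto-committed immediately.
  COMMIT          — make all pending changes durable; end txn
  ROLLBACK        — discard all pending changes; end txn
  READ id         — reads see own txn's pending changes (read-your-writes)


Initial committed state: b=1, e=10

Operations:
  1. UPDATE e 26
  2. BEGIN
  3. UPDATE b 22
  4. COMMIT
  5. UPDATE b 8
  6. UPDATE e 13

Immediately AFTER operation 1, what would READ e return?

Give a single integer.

Answer: 26

Derivation:
Initial committed: {b=1, e=10}
Op 1: UPDATE e=26 (auto-commit; committed e=26)
After op 1: visible(e) = 26 (pending={}, committed={b=1, e=26})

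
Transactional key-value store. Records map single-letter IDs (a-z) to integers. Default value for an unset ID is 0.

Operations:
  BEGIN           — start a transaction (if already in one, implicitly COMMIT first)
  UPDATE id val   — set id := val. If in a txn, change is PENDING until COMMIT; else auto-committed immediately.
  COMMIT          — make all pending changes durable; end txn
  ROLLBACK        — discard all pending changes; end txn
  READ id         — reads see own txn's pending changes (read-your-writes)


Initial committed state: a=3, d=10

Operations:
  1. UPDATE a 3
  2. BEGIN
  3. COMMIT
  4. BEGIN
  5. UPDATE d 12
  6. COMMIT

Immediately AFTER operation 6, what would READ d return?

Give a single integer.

Answer: 12

Derivation:
Initial committed: {a=3, d=10}
Op 1: UPDATE a=3 (auto-commit; committed a=3)
Op 2: BEGIN: in_txn=True, pending={}
Op 3: COMMIT: merged [] into committed; committed now {a=3, d=10}
Op 4: BEGIN: in_txn=True, pending={}
Op 5: UPDATE d=12 (pending; pending now {d=12})
Op 6: COMMIT: merged ['d'] into committed; committed now {a=3, d=12}
After op 6: visible(d) = 12 (pending={}, committed={a=3, d=12})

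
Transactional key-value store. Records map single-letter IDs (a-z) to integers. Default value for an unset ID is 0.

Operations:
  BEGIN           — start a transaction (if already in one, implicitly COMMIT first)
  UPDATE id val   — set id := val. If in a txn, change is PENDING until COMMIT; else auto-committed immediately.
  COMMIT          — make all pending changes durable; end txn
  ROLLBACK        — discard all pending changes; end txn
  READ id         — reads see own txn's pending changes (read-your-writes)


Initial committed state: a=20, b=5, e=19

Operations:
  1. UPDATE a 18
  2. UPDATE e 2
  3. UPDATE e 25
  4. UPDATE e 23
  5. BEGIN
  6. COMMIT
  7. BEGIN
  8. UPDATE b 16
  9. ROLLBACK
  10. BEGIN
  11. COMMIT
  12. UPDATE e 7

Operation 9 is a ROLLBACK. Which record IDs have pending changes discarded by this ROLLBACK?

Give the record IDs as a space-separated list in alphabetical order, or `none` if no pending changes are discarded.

Initial committed: {a=20, b=5, e=19}
Op 1: UPDATE a=18 (auto-commit; committed a=18)
Op 2: UPDATE e=2 (auto-commit; committed e=2)
Op 3: UPDATE e=25 (auto-commit; committed e=25)
Op 4: UPDATE e=23 (auto-commit; committed e=23)
Op 5: BEGIN: in_txn=True, pending={}
Op 6: COMMIT: merged [] into committed; committed now {a=18, b=5, e=23}
Op 7: BEGIN: in_txn=True, pending={}
Op 8: UPDATE b=16 (pending; pending now {b=16})
Op 9: ROLLBACK: discarded pending ['b']; in_txn=False
Op 10: BEGIN: in_txn=True, pending={}
Op 11: COMMIT: merged [] into committed; committed now {a=18, b=5, e=23}
Op 12: UPDATE e=7 (auto-commit; committed e=7)
ROLLBACK at op 9 discards: ['b']

Answer: b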